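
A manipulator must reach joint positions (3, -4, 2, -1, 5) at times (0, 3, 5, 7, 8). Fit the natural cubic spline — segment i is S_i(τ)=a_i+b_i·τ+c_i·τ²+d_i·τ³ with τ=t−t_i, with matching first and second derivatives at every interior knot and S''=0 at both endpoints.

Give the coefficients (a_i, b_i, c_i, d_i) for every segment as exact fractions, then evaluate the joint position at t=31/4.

Δ: Δ0=-7/3, Δ1=3, Δ2=-3/2, Δ3=6
row 1: diag=10, rhs=32; c'=1/5, d'=16/5
row 2: denom=8−2·1/5=38/5; d'=(-27−2·16/5)/(38/5)=-167/38
row 3: denom=6−2·5/19=104/19; d'=(45−2·-167/38)/(104/19)=511/52
back: M3=511/52
back: M2=-167/38−5/19·511/52=-363/52
back: M1=16/5−1/5·-363/52=239/52
M: M0=0, M1=239/52, M2=-363/52, M3=511/52, M4=0
seg 0: a=3, c=M0/2=0, d=(M1−M0)/(6·3)=239/936, b=Δ0−h0·(2M0+M1)/6=-1445/312
seg 1: a=-4, c=M1/2=239/104, d=(M2−M1)/(6·2)=-301/312, b=Δ1−h1·(2M1+M2)/6=353/156
seg 2: a=2, c=M2/2=-363/104, d=(M3−M2)/(6·2)=437/312, b=Δ2−h2·(2M2+M3)/6=-19/156
seg 3: a=-1, c=M3/2=511/104, d=(M4−M3)/(6·1)=-511/312, b=Δ3−h3·(2M3+M4)/6=425/156
t_q=31/4 → seg 3, τ=3/4; S=-1+425/156·τ+511/104·τ²+-511/312·τ³=20741/6656

  seg 0: a=3 b=-1445/312 c=0 d=239/936
  seg 1: a=-4 b=353/156 c=239/104 d=-301/312
  seg 2: a=2 b=-19/156 c=-363/104 d=437/312
  seg 3: a=-1 b=425/156 c=511/104 d=-511/312
S(31/4) = 20741/6656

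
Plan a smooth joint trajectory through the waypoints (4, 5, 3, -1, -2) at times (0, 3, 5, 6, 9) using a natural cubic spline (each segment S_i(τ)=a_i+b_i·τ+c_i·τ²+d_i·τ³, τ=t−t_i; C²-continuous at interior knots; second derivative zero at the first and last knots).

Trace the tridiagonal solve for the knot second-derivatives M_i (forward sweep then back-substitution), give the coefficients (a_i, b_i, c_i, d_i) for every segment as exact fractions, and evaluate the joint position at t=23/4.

Δ: Δ0=1/3, Δ1=-1, Δ2=-4, Δ3=-1/3
row 1: diag=10, rhs=-8; c'=1/5, d'=-4/5
row 2: denom=6−2·1/5=28/5; d'=(-18−2·-4/5)/(28/5)=-41/14
row 3: denom=8−1·5/28=219/28; d'=(22−1·-41/14)/(219/28)=698/219
back: M3=698/219
back: M2=-41/14−5/28·698/219=-766/219
back: M1=-4/5−1/5·-766/219=-22/219
M: M0=0, M1=-22/219, M2=-766/219, M3=698/219, M4=0
seg 0: a=4, c=M0/2=0, d=(M1−M0)/(6·3)=-11/1971, b=Δ0−h0·(2M0+M1)/6=28/73
seg 1: a=5, c=M1/2=-11/219, d=(M2−M1)/(6·2)=-62/219, b=Δ1−h1·(2M1+M2)/6=17/73
seg 2: a=3, c=M2/2=-383/219, d=(M3−M2)/(6·1)=244/219, b=Δ2−h2·(2M2+M3)/6=-737/219
seg 3: a=-1, c=M3/2=349/219, d=(M4−M3)/(6·3)=-349/1971, b=Δ3−h3·(2M3+M4)/6=-257/73
t_q=23/4 → seg 2, τ=3/4; S=3+-737/219·τ+-383/219·τ²+244/219·τ³=-11/292

  seg 0: a=4 b=28/73 c=0 d=-11/1971
  seg 1: a=5 b=17/73 c=-11/219 d=-62/219
  seg 2: a=3 b=-737/219 c=-383/219 d=244/219
  seg 3: a=-1 b=-257/73 c=349/219 d=-349/1971
S(23/4) = -11/292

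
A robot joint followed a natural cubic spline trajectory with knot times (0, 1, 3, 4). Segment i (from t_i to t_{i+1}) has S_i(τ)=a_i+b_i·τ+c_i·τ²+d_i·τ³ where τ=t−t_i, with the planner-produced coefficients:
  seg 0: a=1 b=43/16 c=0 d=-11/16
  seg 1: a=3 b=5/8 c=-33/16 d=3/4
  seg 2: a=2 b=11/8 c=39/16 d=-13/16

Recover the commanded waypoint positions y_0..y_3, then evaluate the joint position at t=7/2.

y_0=1 y_1=3 y_2=2 y_3=5
S(7/2) = 409/128

y_0 = S_0(0) = a_0 = 1
y_1 = S_1(0) = a_1 = 3
y_2 = S_2(0) = a_2 = 2
y_3 = S_2(1) = 5
t_q=7/2 is in segment 2 (τ=1/2); S_2(τ)=409/128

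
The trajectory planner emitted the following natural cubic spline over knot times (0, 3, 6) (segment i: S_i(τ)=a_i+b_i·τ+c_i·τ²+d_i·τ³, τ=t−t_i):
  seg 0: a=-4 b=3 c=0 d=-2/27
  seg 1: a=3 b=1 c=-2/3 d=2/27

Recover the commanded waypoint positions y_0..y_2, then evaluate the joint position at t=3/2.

y_0=-4 y_1=3 y_2=2
S(3/2) = 1/4

y_0 = S_0(0) = a_0 = -4
y_1 = S_1(0) = a_1 = 3
y_2 = S_1(3) = 2
t_q=3/2 is in segment 0 (τ=3/2); S_0(τ)=1/4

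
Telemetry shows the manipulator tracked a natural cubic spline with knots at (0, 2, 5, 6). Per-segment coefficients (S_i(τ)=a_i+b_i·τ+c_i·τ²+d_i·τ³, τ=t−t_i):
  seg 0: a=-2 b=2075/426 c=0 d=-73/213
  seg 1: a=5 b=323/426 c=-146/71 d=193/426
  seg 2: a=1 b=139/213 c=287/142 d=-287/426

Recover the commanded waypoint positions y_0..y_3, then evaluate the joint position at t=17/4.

y_0 = S_0(0) = a_0 = -2
y_1 = S_1(0) = a_1 = 5
y_2 = S_2(0) = a_2 = 1
y_3 = S_2(1) = 3
t_q=17/4 is in segment 1 (τ=9/4); S_1(τ)=13235/9088

y_0=-2 y_1=5 y_2=1 y_3=3
S(17/4) = 13235/9088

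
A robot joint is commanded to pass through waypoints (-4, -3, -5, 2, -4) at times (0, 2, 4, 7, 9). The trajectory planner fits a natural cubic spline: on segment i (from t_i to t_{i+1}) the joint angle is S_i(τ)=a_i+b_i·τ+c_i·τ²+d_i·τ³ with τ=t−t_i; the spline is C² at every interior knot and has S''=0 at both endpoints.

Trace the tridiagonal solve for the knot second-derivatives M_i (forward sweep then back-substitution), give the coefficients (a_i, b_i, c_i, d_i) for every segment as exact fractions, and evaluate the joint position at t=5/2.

Δ: Δ0=1/2, Δ1=-1, Δ2=7/3, Δ3=-3
row 1: diag=8, rhs=-9; c'=1/4, d'=-9/8
row 2: denom=10−2·1/4=19/2; d'=(20−2·-9/8)/(19/2)=89/38
row 3: denom=10−3·6/19=172/19; d'=(-32−3·89/38)/(172/19)=-1483/344
back: M3=-1483/344
back: M2=89/38−6/19·-1483/344=637/172
back: M1=-9/8−1/4·637/172=-1411/688
M: M0=0, M1=-1411/688, M2=637/172, M3=-1483/344, M4=0
seg 0: a=-4, c=M0/2=0, d=(M1−M0)/(6·2)=-1411/8256, b=Δ0−h0·(2M0+M1)/6=2443/2064
seg 1: a=-3, c=M1/2=-1411/1376, d=(M2−M1)/(6·2)=3959/8256, b=Δ1−h1·(2M1+M2)/6=-895/1032
seg 2: a=-5, c=M2/2=637/344, d=(M3−M2)/(6·3)=-919/2064, b=Δ2−h2·(2M2+M3)/6=1621/2064
seg 3: a=2, c=M3/2=-1483/688, d=(M4−M3)/(6·2)=1483/4128, b=Δ3−h3·(2M3+M4)/6=-65/516
t_q=5/2 → seg 1, τ=1/2; S=-3+-895/1032·τ+-1411/1376·τ²+3959/8256·τ³=-79919/22016

  seg 0: a=-4 b=2443/2064 c=0 d=-1411/8256
  seg 1: a=-3 b=-895/1032 c=-1411/1376 d=3959/8256
  seg 2: a=-5 b=1621/2064 c=637/344 d=-919/2064
  seg 3: a=2 b=-65/516 c=-1483/688 d=1483/4128
S(5/2) = -79919/22016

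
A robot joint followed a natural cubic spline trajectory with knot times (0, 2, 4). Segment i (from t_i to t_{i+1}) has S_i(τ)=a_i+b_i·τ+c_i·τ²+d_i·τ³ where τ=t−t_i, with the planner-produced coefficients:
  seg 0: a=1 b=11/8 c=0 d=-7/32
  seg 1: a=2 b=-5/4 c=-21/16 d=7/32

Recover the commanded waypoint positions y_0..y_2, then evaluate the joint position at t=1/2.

y_0 = S_0(0) = a_0 = 1
y_1 = S_1(0) = a_1 = 2
y_2 = S_1(2) = -4
t_q=1/2 is in segment 0 (τ=1/2); S_0(τ)=425/256

y_0=1 y_1=2 y_2=-4
S(1/2) = 425/256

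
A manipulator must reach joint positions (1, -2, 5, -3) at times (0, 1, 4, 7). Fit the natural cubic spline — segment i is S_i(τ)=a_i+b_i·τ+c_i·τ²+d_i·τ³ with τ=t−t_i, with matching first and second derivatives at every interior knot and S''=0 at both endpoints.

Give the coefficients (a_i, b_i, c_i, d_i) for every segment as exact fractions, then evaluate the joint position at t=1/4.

Δ: Δ0=-3, Δ1=7/3, Δ2=-8/3
row 1: diag=8, rhs=32; c'=3/8, d'=4
row 2: denom=12−3·3/8=87/8; d'=(-30−3·4)/(87/8)=-112/29
back: M2=-112/29
back: M1=4−3/8·-112/29=158/29
M: M0=0, M1=158/29, M2=-112/29, M3=0
seg 0: a=1, c=M0/2=0, d=(M1−M0)/(6·1)=79/87, b=Δ0−h0·(2M0+M1)/6=-340/87
seg 1: a=-2, c=M1/2=79/29, d=(M2−M1)/(6·3)=-15/29, b=Δ1−h1·(2M1+M2)/6=-103/87
seg 2: a=5, c=M2/2=-56/29, d=(M3−M2)/(6·3)=56/261, b=Δ2−h2·(2M2+M3)/6=104/87
t_q=1/4 → seg 0, τ=1/4; S=1+-340/87·τ+0·τ²+79/87·τ³=69/1856

  seg 0: a=1 b=-340/87 c=0 d=79/87
  seg 1: a=-2 b=-103/87 c=79/29 d=-15/29
  seg 2: a=5 b=104/87 c=-56/29 d=56/261
S(1/4) = 69/1856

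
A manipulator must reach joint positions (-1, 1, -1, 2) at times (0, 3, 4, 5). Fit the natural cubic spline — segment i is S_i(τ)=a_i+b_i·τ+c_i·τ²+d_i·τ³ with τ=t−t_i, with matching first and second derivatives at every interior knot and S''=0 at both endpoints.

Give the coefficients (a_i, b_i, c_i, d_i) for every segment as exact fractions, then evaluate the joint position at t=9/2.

Δ: Δ0=2/3, Δ1=-2, Δ2=3
row 1: diag=8, rhs=-16; c'=1/8, d'=-2
row 2: denom=4−1·1/8=31/8; d'=(30−1·-2)/(31/8)=256/31
back: M2=256/31
back: M1=-2−1/8·256/31=-94/31
M: M0=0, M1=-94/31, M2=256/31, M3=0
seg 0: a=-1, c=M0/2=0, d=(M1−M0)/(6·3)=-47/279, b=Δ0−h0·(2M0+M1)/6=203/93
seg 1: a=1, c=M1/2=-47/31, d=(M2−M1)/(6·1)=175/93, b=Δ1−h1·(2M1+M2)/6=-220/93
seg 2: a=-1, c=M2/2=128/31, d=(M3−M2)/(6·1)=-128/93, b=Δ2−h2·(2M2+M3)/6=23/93
t_q=9/2 → seg 2, τ=1/2; S=-1+23/93·τ+128/31·τ²+-128/93·τ³=-1/62

  seg 0: a=-1 b=203/93 c=0 d=-47/279
  seg 1: a=1 b=-220/93 c=-47/31 d=175/93
  seg 2: a=-1 b=23/93 c=128/31 d=-128/93
S(9/2) = -1/62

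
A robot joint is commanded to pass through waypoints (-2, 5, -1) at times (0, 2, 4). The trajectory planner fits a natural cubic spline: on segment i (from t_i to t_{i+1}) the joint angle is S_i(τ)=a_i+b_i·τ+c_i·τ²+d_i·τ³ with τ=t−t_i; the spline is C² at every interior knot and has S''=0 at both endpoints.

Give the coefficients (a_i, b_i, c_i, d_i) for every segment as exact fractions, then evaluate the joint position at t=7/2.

Δ: Δ0=7/2, Δ1=-3
row 1: diag=8, rhs=-39; c'=1/4, d'=-39/8
back: M1=-39/8
M: M0=0, M1=-39/8, M2=0
seg 0: a=-2, c=M0/2=0, d=(M1−M0)/(6·2)=-13/32, b=Δ0−h0·(2M0+M1)/6=41/8
seg 1: a=5, c=M1/2=-39/16, d=(M2−M1)/(6·2)=13/32, b=Δ1−h1·(2M1+M2)/6=1/4
t_q=7/2 → seg 1, τ=3/2; S=5+1/4·τ+-39/16·τ²+13/32·τ³=323/256

  seg 0: a=-2 b=41/8 c=0 d=-13/32
  seg 1: a=5 b=1/4 c=-39/16 d=13/32
S(7/2) = 323/256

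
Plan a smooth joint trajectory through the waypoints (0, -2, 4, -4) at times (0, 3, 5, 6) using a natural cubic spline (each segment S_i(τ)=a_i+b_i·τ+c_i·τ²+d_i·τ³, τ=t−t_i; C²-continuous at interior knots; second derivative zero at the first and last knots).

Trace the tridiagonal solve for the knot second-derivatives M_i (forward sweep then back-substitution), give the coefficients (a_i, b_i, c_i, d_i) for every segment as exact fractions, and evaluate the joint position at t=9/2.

Δ: Δ0=-2/3, Δ1=3, Δ2=-8
row 1: diag=10, rhs=22; c'=1/5, d'=11/5
row 2: denom=6−2·1/5=28/5; d'=(-66−2·11/5)/(28/5)=-88/7
back: M2=-88/7
back: M1=11/5−1/5·-88/7=33/7
M: M0=0, M1=33/7, M2=-88/7, M3=0
seg 0: a=0, c=M0/2=0, d=(M1−M0)/(6·3)=11/42, b=Δ0−h0·(2M0+M1)/6=-127/42
seg 1: a=-2, c=M1/2=33/14, d=(M2−M1)/(6·2)=-121/84, b=Δ1−h1·(2M1+M2)/6=85/21
seg 2: a=4, c=M2/2=-44/7, d=(M3−M2)/(6·1)=44/21, b=Δ2−h2·(2M2+M3)/6=-80/21
t_q=9/2 → seg 1, τ=3/2; S=-2+85/21·τ+33/14·τ²+-121/84·τ³=1011/224

  seg 0: a=0 b=-127/42 c=0 d=11/42
  seg 1: a=-2 b=85/21 c=33/14 d=-121/84
  seg 2: a=4 b=-80/21 c=-44/7 d=44/21
S(9/2) = 1011/224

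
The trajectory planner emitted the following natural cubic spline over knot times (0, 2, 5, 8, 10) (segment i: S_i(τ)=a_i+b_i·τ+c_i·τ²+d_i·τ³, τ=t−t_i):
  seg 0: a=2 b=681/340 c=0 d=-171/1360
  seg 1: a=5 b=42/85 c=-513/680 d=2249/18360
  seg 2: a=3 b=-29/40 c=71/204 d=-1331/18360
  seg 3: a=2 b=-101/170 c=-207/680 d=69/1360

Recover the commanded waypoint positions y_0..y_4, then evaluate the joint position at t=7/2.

y_0=2 y_1=5 y_2=3 y_3=2 y_4=0
S(7/2) = 24247/5440

y_0 = S_0(0) = a_0 = 2
y_1 = S_1(0) = a_1 = 5
y_2 = S_2(0) = a_2 = 3
y_3 = S_3(0) = a_3 = 2
y_4 = S_3(2) = 0
t_q=7/2 is in segment 1 (τ=3/2); S_1(τ)=24247/5440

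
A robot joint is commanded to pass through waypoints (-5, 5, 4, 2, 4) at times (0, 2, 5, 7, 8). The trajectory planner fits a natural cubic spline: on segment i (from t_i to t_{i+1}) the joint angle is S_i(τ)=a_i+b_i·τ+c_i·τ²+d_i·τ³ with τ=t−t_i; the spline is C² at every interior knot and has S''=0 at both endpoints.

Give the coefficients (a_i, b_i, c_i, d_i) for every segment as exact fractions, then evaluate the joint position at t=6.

  seg 0: a=-5 b=4601/759 c=0 d=-403/1518
  seg 1: a=5 b=2183/759 c=-403/253 d=397/2277
  seg 2: a=4 b=-1498/759 c=-6/253 d=775/3036
  seg 3: a=2 b=755/759 c=763/506 d=-763/1518
S(6) = 2285/1012

Δ: Δ0=5, Δ1=-1/3, Δ2=-1, Δ3=2
row 1: diag=10, rhs=-32; c'=3/10, d'=-16/5
row 2: denom=10−3·3/10=91/10; d'=(-4−3·-16/5)/(91/10)=8/13
row 3: denom=6−2·20/91=506/91; d'=(18−2·8/13)/(506/91)=763/253
back: M3=763/253
back: M2=8/13−20/91·763/253=-12/253
back: M1=-16/5−3/10·-12/253=-806/253
M: M0=0, M1=-806/253, M2=-12/253, M3=763/253, M4=0
seg 0: a=-5, c=M0/2=0, d=(M1−M0)/(6·2)=-403/1518, b=Δ0−h0·(2M0+M1)/6=4601/759
seg 1: a=5, c=M1/2=-403/253, d=(M2−M1)/(6·3)=397/2277, b=Δ1−h1·(2M1+M2)/6=2183/759
seg 2: a=4, c=M2/2=-6/253, d=(M3−M2)/(6·2)=775/3036, b=Δ2−h2·(2M2+M3)/6=-1498/759
seg 3: a=2, c=M3/2=763/506, d=(M4−M3)/(6·1)=-763/1518, b=Δ3−h3·(2M3+M4)/6=755/759
t_q=6 → seg 2, τ=1; S=4+-1498/759·τ+-6/253·τ²+775/3036·τ³=2285/1012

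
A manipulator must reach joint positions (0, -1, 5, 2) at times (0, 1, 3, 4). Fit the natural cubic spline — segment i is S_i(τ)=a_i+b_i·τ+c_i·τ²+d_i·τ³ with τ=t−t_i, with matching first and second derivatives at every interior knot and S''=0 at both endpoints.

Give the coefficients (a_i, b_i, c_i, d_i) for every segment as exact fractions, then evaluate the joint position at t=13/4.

Δ: Δ0=-1, Δ1=3, Δ2=-3
row 1: diag=6, rhs=24; c'=1/3, d'=4
row 2: denom=6−2·1/3=16/3; d'=(-36−2·4)/(16/3)=-33/4
back: M2=-33/4
back: M1=4−1/3·-33/4=27/4
M: M0=0, M1=27/4, M2=-33/4, M3=0
seg 0: a=0, c=M0/2=0, d=(M1−M0)/(6·1)=9/8, b=Δ0−h0·(2M0+M1)/6=-17/8
seg 1: a=-1, c=M1/2=27/8, d=(M2−M1)/(6·2)=-5/4, b=Δ1−h1·(2M1+M2)/6=5/4
seg 2: a=5, c=M2/2=-33/8, d=(M3−M2)/(6·1)=11/8, b=Δ2−h2·(2M2+M3)/6=-1/4
t_q=13/4 → seg 2, τ=1/4; S=5+-1/4·τ+-33/8·τ²+11/8·τ³=2407/512

  seg 0: a=0 b=-17/8 c=0 d=9/8
  seg 1: a=-1 b=5/4 c=27/8 d=-5/4
  seg 2: a=5 b=-1/4 c=-33/8 d=11/8
S(13/4) = 2407/512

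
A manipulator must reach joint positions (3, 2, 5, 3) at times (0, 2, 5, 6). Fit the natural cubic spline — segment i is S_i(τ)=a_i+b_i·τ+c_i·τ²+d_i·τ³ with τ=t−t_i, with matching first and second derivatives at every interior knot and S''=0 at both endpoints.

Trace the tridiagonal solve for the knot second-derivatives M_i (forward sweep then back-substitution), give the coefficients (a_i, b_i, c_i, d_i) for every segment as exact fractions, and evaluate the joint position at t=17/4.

  seg 0: a=3 b=-155/142 c=0 d=21/142
  seg 1: a=2 b=97/142 c=63/71 d=-37/142
  seg 2: a=5 b=-73/71 c=-207/142 d=69/142
S(17/4) = 45995/9088

Δ: Δ0=-1/2, Δ1=1, Δ2=-2
row 1: diag=10, rhs=9; c'=3/10, d'=9/10
row 2: denom=8−3·3/10=71/10; d'=(-18−3·9/10)/(71/10)=-207/71
back: M2=-207/71
back: M1=9/10−3/10·-207/71=126/71
M: M0=0, M1=126/71, M2=-207/71, M3=0
seg 0: a=3, c=M0/2=0, d=(M1−M0)/(6·2)=21/142, b=Δ0−h0·(2M0+M1)/6=-155/142
seg 1: a=2, c=M1/2=63/71, d=(M2−M1)/(6·3)=-37/142, b=Δ1−h1·(2M1+M2)/6=97/142
seg 2: a=5, c=M2/2=-207/142, d=(M3−M2)/(6·1)=69/142, b=Δ2−h2·(2M2+M3)/6=-73/71
t_q=17/4 → seg 1, τ=9/4; S=2+97/142·τ+63/71·τ²+-37/142·τ³=45995/9088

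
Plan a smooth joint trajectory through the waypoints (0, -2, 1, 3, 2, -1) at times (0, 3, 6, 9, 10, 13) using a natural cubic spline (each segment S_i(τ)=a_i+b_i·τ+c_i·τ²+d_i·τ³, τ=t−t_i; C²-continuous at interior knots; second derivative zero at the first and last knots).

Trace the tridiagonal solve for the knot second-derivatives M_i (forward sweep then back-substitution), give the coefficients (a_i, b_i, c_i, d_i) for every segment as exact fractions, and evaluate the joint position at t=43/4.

  seg 0: a=0 b=-309/283 c=0 d=361/7641
  seg 1: a=-2 b=52/283 c=361/849 d=-130/2547
  seg 2: a=1 b=384/283 c=-29/849 d=-499/7641
  seg 3: a=3 b=-173/283 c=-176/283 d=66/283
  seg 4: a=2 b=-327/283 c=22/283 d=-22/2547
S(43/4) = 10627/9056

Δ: Δ0=-2/3, Δ1=1, Δ2=2/3, Δ3=-1, Δ4=-1
row 1: diag=12, rhs=10; c'=1/4, d'=5/6
row 2: denom=12−3·1/4=45/4; d'=(-2−3·5/6)/(45/4)=-2/5
row 3: denom=8−3·4/15=36/5; d'=(-10−3·-2/5)/(36/5)=-11/9
row 4: denom=8−1·5/36=283/36; d'=(0−1·-11/9)/(283/36)=44/283
back: M4=44/283
back: M3=-11/9−5/36·44/283=-352/283
back: M2=-2/5−4/15·-352/283=-58/849
back: M1=5/6−1/4·-58/849=722/849
M: M0=0, M1=722/849, M2=-58/849, M3=-352/283, M4=44/283, M5=0
seg 0: a=0, c=M0/2=0, d=(M1−M0)/(6·3)=361/7641, b=Δ0−h0·(2M0+M1)/6=-309/283
seg 1: a=-2, c=M1/2=361/849, d=(M2−M1)/(6·3)=-130/2547, b=Δ1−h1·(2M1+M2)/6=52/283
seg 2: a=1, c=M2/2=-29/849, d=(M3−M2)/(6·3)=-499/7641, b=Δ2−h2·(2M2+M3)/6=384/283
seg 3: a=3, c=M3/2=-176/283, d=(M4−M3)/(6·1)=66/283, b=Δ3−h3·(2M3+M4)/6=-173/283
seg 4: a=2, c=M4/2=22/283, d=(M5−M4)/(6·3)=-22/2547, b=Δ4−h4·(2M4+M5)/6=-327/283
t_q=43/4 → seg 4, τ=3/4; S=2+-327/283·τ+22/283·τ²+-22/2547·τ³=10627/9056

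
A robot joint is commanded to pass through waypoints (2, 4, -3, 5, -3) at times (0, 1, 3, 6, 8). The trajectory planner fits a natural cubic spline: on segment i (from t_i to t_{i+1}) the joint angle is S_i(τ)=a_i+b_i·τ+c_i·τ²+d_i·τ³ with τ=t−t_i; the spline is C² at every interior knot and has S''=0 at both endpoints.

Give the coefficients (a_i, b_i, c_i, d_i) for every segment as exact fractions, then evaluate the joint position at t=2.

  seg 0: a=2 b=10055/3036 c=0 d=-3983/3036
  seg 1: a=4 b=-947/1518 c=-3983/1012 d=7583/6072
  seg 2: a=-3 b=-1048/759 c=900/253 d=-1676/2277
  seg 3: a=5 b=68/759 c=-776/253 d=388/759
S(2) = 1395/2024

Δ: Δ0=2, Δ1=-7/2, Δ2=8/3, Δ3=-4
row 1: diag=6, rhs=-33; c'=1/3, d'=-11/2
row 2: denom=10−2·1/3=28/3; d'=(37−2·-11/2)/(28/3)=36/7
row 3: denom=10−3·9/28=253/28; d'=(-40−3·36/7)/(253/28)=-1552/253
back: M3=-1552/253
back: M2=36/7−9/28·-1552/253=1800/253
back: M1=-11/2−1/3·1800/253=-3983/506
M: M0=0, M1=-3983/506, M2=1800/253, M3=-1552/253, M4=0
seg 0: a=2, c=M0/2=0, d=(M1−M0)/(6·1)=-3983/3036, b=Δ0−h0·(2M0+M1)/6=10055/3036
seg 1: a=4, c=M1/2=-3983/1012, d=(M2−M1)/(6·2)=7583/6072, b=Δ1−h1·(2M1+M2)/6=-947/1518
seg 2: a=-3, c=M2/2=900/253, d=(M3−M2)/(6·3)=-1676/2277, b=Δ2−h2·(2M2+M3)/6=-1048/759
seg 3: a=5, c=M3/2=-776/253, d=(M4−M3)/(6·2)=388/759, b=Δ3−h3·(2M3+M4)/6=68/759
t_q=2 → seg 1, τ=1; S=4+-947/1518·τ+-3983/1012·τ²+7583/6072·τ³=1395/2024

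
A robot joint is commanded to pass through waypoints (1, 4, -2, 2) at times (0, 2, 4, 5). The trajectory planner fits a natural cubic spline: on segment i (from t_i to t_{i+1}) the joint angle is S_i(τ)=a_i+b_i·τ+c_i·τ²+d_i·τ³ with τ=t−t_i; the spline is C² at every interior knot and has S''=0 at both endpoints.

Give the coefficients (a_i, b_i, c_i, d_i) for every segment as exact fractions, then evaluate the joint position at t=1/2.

Δ: Δ0=3/2, Δ1=-3, Δ2=4
row 1: diag=8, rhs=-27; c'=1/4, d'=-27/8
row 2: denom=6−2·1/4=11/2; d'=(42−2·-27/8)/(11/2)=195/22
back: M2=195/22
back: M1=-27/8−1/4·195/22=-123/22
M: M0=0, M1=-123/22, M2=195/22, M3=0
seg 0: a=1, c=M0/2=0, d=(M1−M0)/(6·2)=-41/88, b=Δ0−h0·(2M0+M1)/6=37/11
seg 1: a=4, c=M1/2=-123/44, d=(M2−M1)/(6·2)=53/44, b=Δ1−h1·(2M1+M2)/6=-49/22
seg 2: a=-2, c=M2/2=195/44, d=(M3−M2)/(6·1)=-65/44, b=Δ2−h2·(2M2+M3)/6=23/22
t_q=1/2 → seg 0, τ=1/2; S=1+37/11·τ+0·τ²+-41/88·τ³=1847/704

  seg 0: a=1 b=37/11 c=0 d=-41/88
  seg 1: a=4 b=-49/22 c=-123/44 d=53/44
  seg 2: a=-2 b=23/22 c=195/44 d=-65/44
S(1/2) = 1847/704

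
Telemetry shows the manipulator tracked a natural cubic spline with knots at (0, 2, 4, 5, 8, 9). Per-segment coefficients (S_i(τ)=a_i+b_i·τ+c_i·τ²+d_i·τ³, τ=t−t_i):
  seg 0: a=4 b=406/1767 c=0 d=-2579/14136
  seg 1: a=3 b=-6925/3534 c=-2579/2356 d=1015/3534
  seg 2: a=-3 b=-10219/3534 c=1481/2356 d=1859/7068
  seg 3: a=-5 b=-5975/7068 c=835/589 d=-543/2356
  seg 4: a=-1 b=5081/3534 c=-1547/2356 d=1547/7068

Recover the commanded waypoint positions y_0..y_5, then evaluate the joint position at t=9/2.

y_0 = S_0(0) = a_0 = 4
y_1 = S_1(0) = a_1 = 3
y_2 = S_2(0) = a_2 = -3
y_3 = S_3(0) = a_3 = -5
y_4 = S_4(0) = a_4 = -1
y_5 = S_4(1) = 0
t_q=9/2 is in segment 2 (τ=1/2); S_2(τ)=-80213/18848

y_0=4 y_1=3 y_2=-3 y_3=-5 y_4=-1 y_5=0
S(9/2) = -80213/18848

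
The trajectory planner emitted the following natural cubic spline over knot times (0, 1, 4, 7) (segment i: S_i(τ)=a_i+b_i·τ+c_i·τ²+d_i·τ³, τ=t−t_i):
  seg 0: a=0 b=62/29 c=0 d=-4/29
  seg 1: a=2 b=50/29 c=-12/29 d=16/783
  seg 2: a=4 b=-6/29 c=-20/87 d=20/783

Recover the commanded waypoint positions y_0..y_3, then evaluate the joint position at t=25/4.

y_0 = S_0(0) = a_0 = 0
y_1 = S_1(0) = a_1 = 2
y_2 = S_2(0) = a_2 = 4
y_3 = S_2(3) = 2
t_q=25/4 is in segment 2 (τ=9/4); S_2(τ)=1235/464

y_0=0 y_1=2 y_2=4 y_3=2
S(25/4) = 1235/464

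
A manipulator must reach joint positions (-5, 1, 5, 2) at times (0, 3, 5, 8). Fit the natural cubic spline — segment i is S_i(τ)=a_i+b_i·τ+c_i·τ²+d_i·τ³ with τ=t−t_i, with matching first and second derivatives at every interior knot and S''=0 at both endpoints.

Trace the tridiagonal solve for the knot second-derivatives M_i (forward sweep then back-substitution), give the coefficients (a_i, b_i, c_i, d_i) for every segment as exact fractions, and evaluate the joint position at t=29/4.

  seg 0: a=-5 b=29/16 c=0 d=1/48
  seg 1: a=1 b=19/8 c=3/16 d=-3/16
  seg 2: a=5 b=7/8 c=-15/16 d=5/48
S(29/4) = 3491/1024

Δ: Δ0=2, Δ1=2, Δ2=-1
row 1: diag=10, rhs=0; c'=1/5, d'=0
row 2: denom=10−2·1/5=48/5; d'=(-18−2·0)/(48/5)=-15/8
back: M2=-15/8
back: M1=0−1/5·-15/8=3/8
M: M0=0, M1=3/8, M2=-15/8, M3=0
seg 0: a=-5, c=M0/2=0, d=(M1−M0)/(6·3)=1/48, b=Δ0−h0·(2M0+M1)/6=29/16
seg 1: a=1, c=M1/2=3/16, d=(M2−M1)/(6·2)=-3/16, b=Δ1−h1·(2M1+M2)/6=19/8
seg 2: a=5, c=M2/2=-15/16, d=(M3−M2)/(6·3)=5/48, b=Δ2−h2·(2M2+M3)/6=7/8
t_q=29/4 → seg 2, τ=9/4; S=5+7/8·τ+-15/16·τ²+5/48·τ³=3491/1024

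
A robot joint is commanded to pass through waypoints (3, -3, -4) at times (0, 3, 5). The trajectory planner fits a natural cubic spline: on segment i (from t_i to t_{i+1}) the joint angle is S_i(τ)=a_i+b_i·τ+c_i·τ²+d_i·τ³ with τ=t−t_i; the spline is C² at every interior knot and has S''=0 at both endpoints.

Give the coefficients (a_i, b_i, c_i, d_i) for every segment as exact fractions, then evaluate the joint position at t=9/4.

Δ: Δ0=-2, Δ1=-1/2
row 1: diag=10, rhs=9; c'=1/5, d'=9/10
back: M1=9/10
M: M0=0, M1=9/10, M2=0
seg 0: a=3, c=M0/2=0, d=(M1−M0)/(6·3)=1/20, b=Δ0−h0·(2M0+M1)/6=-49/20
seg 1: a=-3, c=M1/2=9/20, d=(M2−M1)/(6·2)=-3/40, b=Δ1−h1·(2M1+M2)/6=-11/10
t_q=9/4 → seg 0, τ=9/4; S=3+-49/20·τ+0·τ²+1/20·τ³=-2487/1280

  seg 0: a=3 b=-49/20 c=0 d=1/20
  seg 1: a=-3 b=-11/10 c=9/20 d=-3/40
S(9/4) = -2487/1280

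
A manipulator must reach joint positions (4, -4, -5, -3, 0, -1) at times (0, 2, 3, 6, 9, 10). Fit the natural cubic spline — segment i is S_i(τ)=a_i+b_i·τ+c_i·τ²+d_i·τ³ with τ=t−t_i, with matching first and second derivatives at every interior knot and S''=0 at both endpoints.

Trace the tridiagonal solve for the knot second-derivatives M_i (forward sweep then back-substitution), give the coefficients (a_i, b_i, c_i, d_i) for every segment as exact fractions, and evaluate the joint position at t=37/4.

  seg 0: a=4 b=-18134/3657 c=0 d=1753/7314
  seg 1: a=-4 b=-7616/3657 c=1753/1219 d=-1300/3657
  seg 2: a=-5 b=-998/3657 c=453/1219 d=-641/32913
  seg 3: a=-3 b=5233/3657 c=718/3657 d=-3730/32913
  seg 4: a=0 b=-1649/3657 c=-1004/1219 d=1004/3657
S(37/4) = -3119/19504

Δ: Δ0=-4, Δ1=-1, Δ2=2/3, Δ3=1, Δ4=-1
row 1: diag=6, rhs=18; c'=1/6, d'=3
row 2: denom=8−1·1/6=47/6; d'=(10−1·3)/(47/6)=42/47
row 3: denom=12−3·18/47=510/47; d'=(2−3·42/47)/(510/47)=-16/255
row 4: denom=8−3·47/170=1219/170; d'=(-12−3·-16/255)/(1219/170)=-2008/1219
back: M4=-2008/1219
back: M3=-16/255−47/170·-2008/1219=1436/3657
back: M2=42/47−18/47·1436/3657=906/1219
back: M1=3−1/6·906/1219=3506/1219
M: M0=0, M1=3506/1219, M2=906/1219, M3=1436/3657, M4=-2008/1219, M5=0
seg 0: a=4, c=M0/2=0, d=(M1−M0)/(6·2)=1753/7314, b=Δ0−h0·(2M0+M1)/6=-18134/3657
seg 1: a=-4, c=M1/2=1753/1219, d=(M2−M1)/(6·1)=-1300/3657, b=Δ1−h1·(2M1+M2)/6=-7616/3657
seg 2: a=-5, c=M2/2=453/1219, d=(M3−M2)/(6·3)=-641/32913, b=Δ2−h2·(2M2+M3)/6=-998/3657
seg 3: a=-3, c=M3/2=718/3657, d=(M4−M3)/(6·3)=-3730/32913, b=Δ3−h3·(2M3+M4)/6=5233/3657
seg 4: a=0, c=M4/2=-1004/1219, d=(M5−M4)/(6·1)=1004/3657, b=Δ4−h4·(2M4+M5)/6=-1649/3657
t_q=37/4 → seg 4, τ=1/4; S=0+-1649/3657·τ+-1004/1219·τ²+1004/3657·τ³=-3119/19504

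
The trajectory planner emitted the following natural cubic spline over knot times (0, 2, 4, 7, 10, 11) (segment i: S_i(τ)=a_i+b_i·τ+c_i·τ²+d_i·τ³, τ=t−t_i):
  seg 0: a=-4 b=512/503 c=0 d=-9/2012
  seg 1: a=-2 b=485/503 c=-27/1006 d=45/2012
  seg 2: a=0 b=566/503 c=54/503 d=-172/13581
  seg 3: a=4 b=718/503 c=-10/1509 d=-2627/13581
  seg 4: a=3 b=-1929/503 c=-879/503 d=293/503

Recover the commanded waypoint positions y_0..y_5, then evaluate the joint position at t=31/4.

y_0=-4 y_1=-2 y_2=0 y_3=4 y_4=3 y_5=-2
S(31/4) = 160485/32192

y_0 = S_0(0) = a_0 = -4
y_1 = S_1(0) = a_1 = -2
y_2 = S_2(0) = a_2 = 0
y_3 = S_3(0) = a_3 = 4
y_4 = S_4(0) = a_4 = 3
y_5 = S_4(1) = -2
t_q=31/4 is in segment 3 (τ=3/4); S_3(τ)=160485/32192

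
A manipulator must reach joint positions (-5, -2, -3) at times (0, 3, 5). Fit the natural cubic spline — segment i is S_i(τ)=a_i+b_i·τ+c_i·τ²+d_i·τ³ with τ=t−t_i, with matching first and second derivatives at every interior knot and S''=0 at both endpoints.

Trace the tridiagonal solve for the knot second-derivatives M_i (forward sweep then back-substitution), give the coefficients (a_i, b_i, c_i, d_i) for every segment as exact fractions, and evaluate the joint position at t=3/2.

  seg 0: a=-5 b=29/20 c=0 d=-1/20
  seg 1: a=-2 b=1/10 c=-9/20 d=3/40
S(3/2) = -479/160

Δ: Δ0=1, Δ1=-1/2
row 1: diag=10, rhs=-9; c'=1/5, d'=-9/10
back: M1=-9/10
M: M0=0, M1=-9/10, M2=0
seg 0: a=-5, c=M0/2=0, d=(M1−M0)/(6·3)=-1/20, b=Δ0−h0·(2M0+M1)/6=29/20
seg 1: a=-2, c=M1/2=-9/20, d=(M2−M1)/(6·2)=3/40, b=Δ1−h1·(2M1+M2)/6=1/10
t_q=3/2 → seg 0, τ=3/2; S=-5+29/20·τ+0·τ²+-1/20·τ³=-479/160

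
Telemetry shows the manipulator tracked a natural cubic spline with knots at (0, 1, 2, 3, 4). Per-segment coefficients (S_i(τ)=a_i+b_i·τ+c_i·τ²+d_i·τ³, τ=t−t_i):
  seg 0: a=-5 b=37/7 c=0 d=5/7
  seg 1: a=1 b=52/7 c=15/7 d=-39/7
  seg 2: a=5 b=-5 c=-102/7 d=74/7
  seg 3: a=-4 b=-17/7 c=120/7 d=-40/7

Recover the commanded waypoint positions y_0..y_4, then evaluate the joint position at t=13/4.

y_0 = S_0(0) = a_0 = -5
y_1 = S_1(0) = a_1 = 1
y_2 = S_2(0) = a_2 = 5
y_3 = S_3(0) = a_3 = -4
y_4 = S_3(1) = 5
t_q=13/4 is in segment 3 (τ=1/4); S_3(τ)=-29/8

y_0=-5 y_1=1 y_2=5 y_3=-4 y_4=5
S(13/4) = -29/8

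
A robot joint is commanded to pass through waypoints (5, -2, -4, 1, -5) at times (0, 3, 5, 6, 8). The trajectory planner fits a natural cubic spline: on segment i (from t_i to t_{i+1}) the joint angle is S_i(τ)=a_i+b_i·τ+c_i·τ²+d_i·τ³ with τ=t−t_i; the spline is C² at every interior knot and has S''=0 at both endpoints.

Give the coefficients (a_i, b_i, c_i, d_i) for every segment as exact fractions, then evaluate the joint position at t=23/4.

  seg 0: a=5 b=-955/489 c=0 d=-62/1467
  seg 1: a=-2 b=-1513/489 c=-62/163 d=349/489
  seg 2: a=-4 b=1931/489 c=636/163 d=-1394/489
  seg 3: a=1 b=1565/489 c=-758/163 d=379/489
S(23/4) = -241/5216

Δ: Δ0=-7/3, Δ1=-1, Δ2=5, Δ3=-3
row 1: diag=10, rhs=8; c'=1/5, d'=4/5
row 2: denom=6−2·1/5=28/5; d'=(36−2·4/5)/(28/5)=43/7
row 3: denom=6−1·5/28=163/28; d'=(-48−1·43/7)/(163/28)=-1516/163
back: M3=-1516/163
back: M2=43/7−5/28·-1516/163=1272/163
back: M1=4/5−1/5·1272/163=-124/163
M: M0=0, M1=-124/163, M2=1272/163, M3=-1516/163, M4=0
seg 0: a=5, c=M0/2=0, d=(M1−M0)/(6·3)=-62/1467, b=Δ0−h0·(2M0+M1)/6=-955/489
seg 1: a=-2, c=M1/2=-62/163, d=(M2−M1)/(6·2)=349/489, b=Δ1−h1·(2M1+M2)/6=-1513/489
seg 2: a=-4, c=M2/2=636/163, d=(M3−M2)/(6·1)=-1394/489, b=Δ2−h2·(2M2+M3)/6=1931/489
seg 3: a=1, c=M3/2=-758/163, d=(M4−M3)/(6·2)=379/489, b=Δ3−h3·(2M3+M4)/6=1565/489
t_q=23/4 → seg 2, τ=3/4; S=-4+1931/489·τ+636/163·τ²+-1394/489·τ³=-241/5216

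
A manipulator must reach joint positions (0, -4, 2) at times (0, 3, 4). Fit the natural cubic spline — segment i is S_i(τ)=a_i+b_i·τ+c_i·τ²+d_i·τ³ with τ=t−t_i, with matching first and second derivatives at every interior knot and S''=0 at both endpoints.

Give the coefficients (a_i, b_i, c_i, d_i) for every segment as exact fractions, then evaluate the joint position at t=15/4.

Δ: Δ0=-4/3, Δ1=6
row 1: diag=8, rhs=44; c'=1/8, d'=11/2
back: M1=11/2
M: M0=0, M1=11/2, M2=0
seg 0: a=0, c=M0/2=0, d=(M1−M0)/(6·3)=11/36, b=Δ0−h0·(2M0+M1)/6=-49/12
seg 1: a=-4, c=M1/2=11/4, d=(M2−M1)/(6·1)=-11/12, b=Δ1−h1·(2M1+M2)/6=25/6
t_q=15/4 → seg 1, τ=3/4; S=-4+25/6·τ+11/4·τ²+-11/12·τ³=73/256

  seg 0: a=0 b=-49/12 c=0 d=11/36
  seg 1: a=-4 b=25/6 c=11/4 d=-11/12
S(15/4) = 73/256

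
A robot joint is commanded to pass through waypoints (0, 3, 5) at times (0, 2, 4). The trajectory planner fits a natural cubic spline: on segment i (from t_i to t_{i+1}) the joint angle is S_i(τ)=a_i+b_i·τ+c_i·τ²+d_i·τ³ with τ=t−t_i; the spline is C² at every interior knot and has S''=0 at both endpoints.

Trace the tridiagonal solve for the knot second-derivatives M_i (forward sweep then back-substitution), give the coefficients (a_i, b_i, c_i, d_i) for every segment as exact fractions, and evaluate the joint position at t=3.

Δ: Δ0=3/2, Δ1=1
row 1: diag=8, rhs=-3; c'=1/4, d'=-3/8
back: M1=-3/8
M: M0=0, M1=-3/8, M2=0
seg 0: a=0, c=M0/2=0, d=(M1−M0)/(6·2)=-1/32, b=Δ0−h0·(2M0+M1)/6=13/8
seg 1: a=3, c=M1/2=-3/16, d=(M2−M1)/(6·2)=1/32, b=Δ1−h1·(2M1+M2)/6=5/4
t_q=3 → seg 1, τ=1; S=3+5/4·τ+-3/16·τ²+1/32·τ³=131/32

  seg 0: a=0 b=13/8 c=0 d=-1/32
  seg 1: a=3 b=5/4 c=-3/16 d=1/32
S(3) = 131/32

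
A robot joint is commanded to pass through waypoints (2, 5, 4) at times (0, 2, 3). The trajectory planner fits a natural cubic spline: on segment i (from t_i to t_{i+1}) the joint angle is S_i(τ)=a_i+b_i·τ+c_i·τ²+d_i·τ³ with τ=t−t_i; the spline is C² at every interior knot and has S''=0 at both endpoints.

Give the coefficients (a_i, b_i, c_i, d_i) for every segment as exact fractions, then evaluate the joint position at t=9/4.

  seg 0: a=2 b=7/3 c=0 d=-5/24
  seg 1: a=5 b=-1/6 c=-5/4 d=5/12
S(9/4) = 1251/256

Δ: Δ0=3/2, Δ1=-1
row 1: diag=6, rhs=-15; c'=1/6, d'=-5/2
back: M1=-5/2
M: M0=0, M1=-5/2, M2=0
seg 0: a=2, c=M0/2=0, d=(M1−M0)/(6·2)=-5/24, b=Δ0−h0·(2M0+M1)/6=7/3
seg 1: a=5, c=M1/2=-5/4, d=(M2−M1)/(6·1)=5/12, b=Δ1−h1·(2M1+M2)/6=-1/6
t_q=9/4 → seg 1, τ=1/4; S=5+-1/6·τ+-5/4·τ²+5/12·τ³=1251/256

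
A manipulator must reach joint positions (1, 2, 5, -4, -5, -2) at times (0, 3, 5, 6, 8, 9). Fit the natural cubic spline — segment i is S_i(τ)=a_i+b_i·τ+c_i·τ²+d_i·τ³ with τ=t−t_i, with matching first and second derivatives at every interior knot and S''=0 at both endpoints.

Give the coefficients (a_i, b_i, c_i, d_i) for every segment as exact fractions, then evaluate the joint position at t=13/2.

  seg 0: a=1 b=-7061/5196 c=0 d=977/5196
  seg 1: a=2 b=9659/2598 c=2931/1732 d=-14555/10392
  seg 2: a=5 b=-8210/1299 c=-2906/433 d=5237/1299
  seg 3: a=-4 b=-9935/1299 c=2331/433 d=-9401/10392
  seg 4: a=-5 b=7871/2598 c=-77/1732 d=77/5196
S(13/2) = -182659/27712

Δ: Δ0=1/3, Δ1=3/2, Δ2=-9, Δ3=-1/2, Δ4=3
row 1: diag=10, rhs=7; c'=1/5, d'=7/10
row 2: denom=6−2·1/5=28/5; d'=(-63−2·7/10)/(28/5)=-23/2
row 3: denom=6−1·5/28=163/28; d'=(51−1·-23/2)/(163/28)=1750/163
row 4: denom=6−2·56/163=866/163; d'=(21−2·1750/163)/(866/163)=-77/866
back: M4=-77/866
back: M3=1750/163−56/163·-77/866=4662/433
back: M2=-23/2−5/28·4662/433=-5812/433
back: M1=7/10−1/5·-5812/433=2931/866
M: M0=0, M1=2931/866, M2=-5812/433, M3=4662/433, M4=-77/866, M5=0
seg 0: a=1, c=M0/2=0, d=(M1−M0)/(6·3)=977/5196, b=Δ0−h0·(2M0+M1)/6=-7061/5196
seg 1: a=2, c=M1/2=2931/1732, d=(M2−M1)/(6·2)=-14555/10392, b=Δ1−h1·(2M1+M2)/6=9659/2598
seg 2: a=5, c=M2/2=-2906/433, d=(M3−M2)/(6·1)=5237/1299, b=Δ2−h2·(2M2+M3)/6=-8210/1299
seg 3: a=-4, c=M3/2=2331/433, d=(M4−M3)/(6·2)=-9401/10392, b=Δ3−h3·(2M3+M4)/6=-9935/1299
seg 4: a=-5, c=M4/2=-77/1732, d=(M5−M4)/(6·1)=77/5196, b=Δ4−h4·(2M4+M5)/6=7871/2598
t_q=13/2 → seg 3, τ=1/2; S=-4+-9935/1299·τ+2331/433·τ²+-9401/10392·τ³=-182659/27712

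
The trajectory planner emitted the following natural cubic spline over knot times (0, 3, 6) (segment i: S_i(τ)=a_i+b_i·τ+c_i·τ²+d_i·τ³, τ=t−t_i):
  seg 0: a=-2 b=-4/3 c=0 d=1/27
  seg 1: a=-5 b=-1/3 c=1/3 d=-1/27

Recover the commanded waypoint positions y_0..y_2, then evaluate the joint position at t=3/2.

y_0 = S_0(0) = a_0 = -2
y_1 = S_1(0) = a_1 = -5
y_2 = S_1(3) = -4
t_q=3/2 is in segment 0 (τ=3/2); S_0(τ)=-31/8

y_0=-2 y_1=-5 y_2=-4
S(3/2) = -31/8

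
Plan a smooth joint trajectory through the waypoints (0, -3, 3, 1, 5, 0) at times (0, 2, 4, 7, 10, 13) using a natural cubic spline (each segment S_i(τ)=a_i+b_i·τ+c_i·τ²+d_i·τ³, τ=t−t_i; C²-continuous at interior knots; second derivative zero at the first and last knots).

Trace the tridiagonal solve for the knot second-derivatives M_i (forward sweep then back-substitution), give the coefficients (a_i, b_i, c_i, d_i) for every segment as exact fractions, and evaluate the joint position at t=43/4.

Δ: Δ0=-3/2, Δ1=3, Δ2=-2/3, Δ3=4/3, Δ4=-5/3
row 1: diag=8, rhs=27; c'=1/4, d'=27/8
row 2: denom=10−2·1/4=19/2; d'=(-22−2·27/8)/(19/2)=-115/38
row 3: denom=12−3·6/19=210/19; d'=(12−3·-115/38)/(210/19)=267/140
row 4: denom=12−3·19/70=783/70; d'=(-18−3·267/140)/(783/70)=-123/58
back: M4=-123/58
back: M3=267/140−19/70·-123/58=72/29
back: M2=-115/38−6/19·72/29=-221/58
back: M1=27/8−1/4·-221/58=251/58
M: M0=0, M1=251/58, M2=-221/58, M3=72/29, M4=-123/58, M5=0
seg 0: a=0, c=M0/2=0, d=(M1−M0)/(6·2)=251/696, b=Δ0−h0·(2M0+M1)/6=-256/87
seg 1: a=-3, c=M1/2=251/116, d=(M2−M1)/(6·2)=-59/87, b=Δ1−h1·(2M1+M2)/6=241/174
seg 2: a=3, c=M2/2=-221/116, d=(M3−M2)/(6·3)=365/1044, b=Δ2−h2·(2M2+M3)/6=331/174
seg 3: a=1, c=M3/2=36/29, d=(M4−M3)/(6·3)=-89/348, b=Δ3−h3·(2M3+M4)/6=-31/348
seg 4: a=5, c=M4/2=-123/116, d=(M5−M4)/(6·3)=41/348, b=Δ4−h4·(2M4+M5)/6=79/174
t_q=43/4 → seg 4, τ=3/4; S=5+79/174·τ+-123/116·τ²+41/348·τ³=35589/7424

  seg 0: a=0 b=-256/87 c=0 d=251/696
  seg 1: a=-3 b=241/174 c=251/116 d=-59/87
  seg 2: a=3 b=331/174 c=-221/116 d=365/1044
  seg 3: a=1 b=-31/348 c=36/29 d=-89/348
  seg 4: a=5 b=79/174 c=-123/116 d=41/348
S(43/4) = 35589/7424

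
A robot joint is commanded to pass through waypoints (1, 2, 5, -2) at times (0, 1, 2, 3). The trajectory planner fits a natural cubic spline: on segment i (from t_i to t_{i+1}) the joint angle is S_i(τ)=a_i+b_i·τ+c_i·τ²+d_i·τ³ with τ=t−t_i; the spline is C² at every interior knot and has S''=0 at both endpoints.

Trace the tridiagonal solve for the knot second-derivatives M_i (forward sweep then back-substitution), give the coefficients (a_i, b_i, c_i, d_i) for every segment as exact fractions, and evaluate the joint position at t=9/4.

Δ: Δ0=1, Δ1=3, Δ2=-7
row 1: diag=4, rhs=12; c'=1/4, d'=3
row 2: denom=4−1·1/4=15/4; d'=(-60−1·3)/(15/4)=-84/5
back: M2=-84/5
back: M1=3−1/4·-84/5=36/5
M: M0=0, M1=36/5, M2=-84/5, M3=0
seg 0: a=1, c=M0/2=0, d=(M1−M0)/(6·1)=6/5, b=Δ0−h0·(2M0+M1)/6=-1/5
seg 1: a=2, c=M1/2=18/5, d=(M2−M1)/(6·1)=-4, b=Δ1−h1·(2M1+M2)/6=17/5
seg 2: a=5, c=M2/2=-42/5, d=(M3−M2)/(6·1)=14/5, b=Δ2−h2·(2M2+M3)/6=-7/5
t_q=9/4 → seg 2, τ=1/4; S=5+-7/5·τ+-42/5·τ²+14/5·τ³=667/160

  seg 0: a=1 b=-1/5 c=0 d=6/5
  seg 1: a=2 b=17/5 c=18/5 d=-4
  seg 2: a=5 b=-7/5 c=-42/5 d=14/5
S(9/4) = 667/160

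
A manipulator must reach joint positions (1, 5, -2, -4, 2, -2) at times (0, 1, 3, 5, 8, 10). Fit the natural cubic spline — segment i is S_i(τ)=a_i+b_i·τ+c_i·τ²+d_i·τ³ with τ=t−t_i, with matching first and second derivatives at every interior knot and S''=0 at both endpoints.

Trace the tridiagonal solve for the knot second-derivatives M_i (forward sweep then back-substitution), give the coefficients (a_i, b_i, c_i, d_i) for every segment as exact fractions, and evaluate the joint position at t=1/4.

Δ: Δ0=4, Δ1=-7/2, Δ2=-1, Δ3=2, Δ4=-2
row 1: diag=6, rhs=-45; c'=1/3, d'=-15/2
row 2: denom=8−2·1/3=22/3; d'=(15−2·-15/2)/(22/3)=45/11
row 3: denom=10−2·3/11=104/11; d'=(18−2·45/11)/(104/11)=27/26
row 4: denom=10−3·33/104=941/104; d'=(-24−3·27/26)/(941/104)=-2820/941
back: M4=-2820/941
back: M3=27/26−33/104·-2820/941=1872/941
back: M2=45/11−3/11·1872/941=3339/941
back: M1=-15/2−1/3·3339/941=-16341/1882
M: M0=0, M1=-16341/1882, M2=3339/941, M3=1872/941, M4=-2820/941, M5=0
seg 0: a=1, c=M0/2=0, d=(M1−M0)/(6·1)=-5447/3764, b=Δ0−h0·(2M0+M1)/6=20503/3764
seg 1: a=5, c=M1/2=-16341/3764, d=(M2−M1)/(6·2)=7673/7528, b=Δ1−h1·(2M1+M2)/6=2081/1882
seg 2: a=-2, c=M2/2=3339/1882, d=(M3−M2)/(6·2)=-489/3764, b=Δ2−h2·(2M2+M3)/6=-3791/941
seg 3: a=-4, c=M3/2=936/941, d=(M4−M3)/(6·3)=-782/2823, b=Δ3−h3·(2M3+M4)/6=1420/941
seg 4: a=2, c=M4/2=-1410/941, d=(M5−M4)/(6·2)=235/941, b=Δ4−h4·(2M4+M5)/6=-2/941
t_q=1/4 → seg 0, τ=1/4; S=1+20503/3764·τ+0·τ²+-5447/3764·τ³=563497/240896

  seg 0: a=1 b=20503/3764 c=0 d=-5447/3764
  seg 1: a=5 b=2081/1882 c=-16341/3764 d=7673/7528
  seg 2: a=-2 b=-3791/941 c=3339/1882 d=-489/3764
  seg 3: a=-4 b=1420/941 c=936/941 d=-782/2823
  seg 4: a=2 b=-2/941 c=-1410/941 d=235/941
S(1/4) = 563497/240896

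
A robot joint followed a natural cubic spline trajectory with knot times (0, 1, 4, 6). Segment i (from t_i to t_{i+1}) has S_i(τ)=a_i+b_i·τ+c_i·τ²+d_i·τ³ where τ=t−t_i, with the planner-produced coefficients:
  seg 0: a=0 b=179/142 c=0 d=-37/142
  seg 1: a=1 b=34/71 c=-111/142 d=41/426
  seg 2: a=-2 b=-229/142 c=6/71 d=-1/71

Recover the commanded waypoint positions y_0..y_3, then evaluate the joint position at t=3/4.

y_0=0 y_1=1 y_2=-2 y_3=-5
S(3/4) = 7593/9088

y_0 = S_0(0) = a_0 = 0
y_1 = S_1(0) = a_1 = 1
y_2 = S_2(0) = a_2 = -2
y_3 = S_2(2) = -5
t_q=3/4 is in segment 0 (τ=3/4); S_0(τ)=7593/9088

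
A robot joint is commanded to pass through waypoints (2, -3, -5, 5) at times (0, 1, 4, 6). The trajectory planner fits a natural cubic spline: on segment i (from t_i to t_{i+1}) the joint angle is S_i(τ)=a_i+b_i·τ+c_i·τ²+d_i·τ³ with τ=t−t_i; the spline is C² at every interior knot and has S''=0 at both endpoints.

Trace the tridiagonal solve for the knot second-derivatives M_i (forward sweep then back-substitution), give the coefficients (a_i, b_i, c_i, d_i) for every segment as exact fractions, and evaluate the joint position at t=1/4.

Δ: Δ0=-5, Δ1=-2/3, Δ2=5
row 1: diag=8, rhs=26; c'=3/8, d'=13/4
row 2: denom=10−3·3/8=71/8; d'=(34−3·13/4)/(71/8)=194/71
back: M2=194/71
back: M1=13/4−3/8·194/71=158/71
M: M0=0, M1=158/71, M2=194/71, M3=0
seg 0: a=2, c=M0/2=0, d=(M1−M0)/(6·1)=79/213, b=Δ0−h0·(2M0+M1)/6=-1144/213
seg 1: a=-3, c=M1/2=79/71, d=(M2−M1)/(6·3)=2/71, b=Δ1−h1·(2M1+M2)/6=-907/213
seg 2: a=-5, c=M2/2=97/71, d=(M3−M2)/(6·2)=-97/426, b=Δ2−h2·(2M2+M3)/6=677/213
t_q=1/4 → seg 0, τ=1/4; S=2+-1144/213·τ+0·τ²+79/213·τ³=3013/4544

  seg 0: a=2 b=-1144/213 c=0 d=79/213
  seg 1: a=-3 b=-907/213 c=79/71 d=2/71
  seg 2: a=-5 b=677/213 c=97/71 d=-97/426
S(1/4) = 3013/4544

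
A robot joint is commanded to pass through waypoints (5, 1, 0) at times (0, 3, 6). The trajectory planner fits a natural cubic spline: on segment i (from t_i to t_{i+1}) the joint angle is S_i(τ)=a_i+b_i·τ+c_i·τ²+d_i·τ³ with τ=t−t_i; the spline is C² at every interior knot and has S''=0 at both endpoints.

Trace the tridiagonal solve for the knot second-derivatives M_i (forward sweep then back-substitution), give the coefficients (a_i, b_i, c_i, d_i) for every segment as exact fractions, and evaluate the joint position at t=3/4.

  seg 0: a=5 b=-19/12 c=0 d=1/36
  seg 1: a=1 b=-5/6 c=1/4 d=-1/36
S(3/4) = 979/256

Δ: Δ0=-4/3, Δ1=-1/3
row 1: diag=12, rhs=6; c'=1/4, d'=1/2
back: M1=1/2
M: M0=0, M1=1/2, M2=0
seg 0: a=5, c=M0/2=0, d=(M1−M0)/(6·3)=1/36, b=Δ0−h0·(2M0+M1)/6=-19/12
seg 1: a=1, c=M1/2=1/4, d=(M2−M1)/(6·3)=-1/36, b=Δ1−h1·(2M1+M2)/6=-5/6
t_q=3/4 → seg 0, τ=3/4; S=5+-19/12·τ+0·τ²+1/36·τ³=979/256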